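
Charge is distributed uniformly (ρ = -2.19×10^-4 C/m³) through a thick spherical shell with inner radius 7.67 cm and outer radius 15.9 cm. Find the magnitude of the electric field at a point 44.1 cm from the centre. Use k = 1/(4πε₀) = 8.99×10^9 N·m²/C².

By spherical symmetry E is radial; choose a Gaussian sphere of radius r = 44.1 cm (r > 15.9 cm, enclosing the whole shell).
Q_enc = ρ·(4π/3)(b³ − a³) = (-2.19e-4)·(4π/3)·((0.159)³ − (0.0767)³) = -3.274×10^-6 C.
Applying ∮E·dA = Q_enc/ε₀ with Φ = E(4πr²):
E = k|Q_enc|/r² = (8.99×10^9)(3.274×10^-6)/(0.441)² = 1.51×10^5 N/C.

1.51×10^5 N/C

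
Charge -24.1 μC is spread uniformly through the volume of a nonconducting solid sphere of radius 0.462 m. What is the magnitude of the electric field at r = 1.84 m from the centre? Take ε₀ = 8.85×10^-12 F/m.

Take a concentric spherical Gaussian surface of radius r = 1.84 m (r > R, so the entire charge is enclosed).
Q_enc = -24.1 μC = -2.41e-5 C.
Gauss's law: E·4πr² = Q_enc/ε₀.
E = |Q_enc|/(4πε₀r²) = (2.41×10^-5)/(4π·8.85×10^-12·(1.84)²) = 6.40e4 N/C.

|E| ≈ 6.40e4 N/C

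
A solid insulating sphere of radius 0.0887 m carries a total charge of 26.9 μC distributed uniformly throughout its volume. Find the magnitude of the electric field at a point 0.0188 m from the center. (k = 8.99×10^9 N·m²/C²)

Use a concentric Gaussian sphere at r = 0.0188 m (r < R).
Only the charge within r is enclosed: Q_enc = Q·(r/R)³ = (26.9 μC)·(0.0188 m/0.0887 m)³ = 2.561e-7 C.
By Gauss's law, ∮E·dA = E·4πr² = Q_enc/ε₀.
E = k|Q_enc|/r² = (8.99×10^9)(2.561e-7)/(0.0188)² = 6.51×10^6 N/C.

|E| ≈ 6.51×10^6 N/C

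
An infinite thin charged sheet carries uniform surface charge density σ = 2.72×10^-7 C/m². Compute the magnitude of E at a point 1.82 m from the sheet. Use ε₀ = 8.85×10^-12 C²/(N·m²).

|E| = 1.54×10^4 V/m

By planar symmetry E is perpendicular to the sheet and uniform; use a Gaussian pillbox with flat faces of area A on each side of the sheet.
Flux Φ = 2EA and Q_enc = σA, so 2EA = σA/ε₀ ⇒ E = |σ|/(2ε₀), independent of distance.
E = |σ|/(2ε₀) = (2.72e-7)/(2·8.85×10^-12) = 1.54×10^4 N/C.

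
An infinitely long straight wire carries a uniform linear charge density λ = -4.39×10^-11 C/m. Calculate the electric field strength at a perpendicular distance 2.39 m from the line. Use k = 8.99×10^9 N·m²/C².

By cylindrical symmetry E is radial; use a coaxial Gaussian cylinder of radius 2.39 m and length L.
Q_enc = λL, so λ_enc = -4.39×10^-11 C/m.
By Gauss's law (flux through the curved wall only), E·2πrL = λ_enc L/ε₀.
E = 2k|λ_enc|/r = 2(8.99×10^9)(4.39×10^-11)/(2.39) = 0.33 N/C.

E = 0.33 N/C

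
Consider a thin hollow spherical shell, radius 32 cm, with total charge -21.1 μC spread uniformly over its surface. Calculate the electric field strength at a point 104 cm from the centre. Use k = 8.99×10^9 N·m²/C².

Take a concentric spherical Gaussian surface of radius r = 104 cm (r > 32 cm).
The entire shell is enclosed: Q_enc = -2.11×10^-5 C.
Gauss's law: E·4πr² = Q_enc/ε₀.
E = k|Q_enc|/r² = (8.99×10^9)(2.11×10^-5)/(1.04)² = 1.75×10^5 N/C.

|E| = 1.75e5 N/C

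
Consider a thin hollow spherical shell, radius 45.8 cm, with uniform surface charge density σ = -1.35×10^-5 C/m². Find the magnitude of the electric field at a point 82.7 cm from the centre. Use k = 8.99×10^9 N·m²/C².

E = 4.68e5 V/m

Symmetry ⇒ E = E(r) r̂. Gaussian sphere of radius r = 82.7 cm (r > 45.8 cm).
The entire shell is enclosed: Q_enc = σ·4πR² = (-1.35×10^-5)·4π·(0.458)² = -3.559×10^-5 C.
Since E is radial and uniform over the Gaussian sphere, Φ = E·4πr² = Q_enc/ε₀.
E = k|Q_enc|/r² = (8.99×10^9)(3.559e-5)/(0.827)² = 4.68×10^5 N/C.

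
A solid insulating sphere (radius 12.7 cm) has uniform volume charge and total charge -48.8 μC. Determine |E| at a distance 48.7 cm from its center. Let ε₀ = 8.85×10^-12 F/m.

|E| ≈ 1.85e6 N/C

Take a concentric spherical Gaussian surface of radius r = 48.7 cm (r > R, so the entire charge is enclosed).
Q_enc = -48.8 μC = -4.88×10^-5 C.
By Gauss's law, ∮E·dA = E·4πr² = Q_enc/ε₀.
E = |Q_enc|/(4πε₀r²) = (4.88×10^-5)/(4π·8.85×10^-12·(0.487)²) = 1.85e6 N/C.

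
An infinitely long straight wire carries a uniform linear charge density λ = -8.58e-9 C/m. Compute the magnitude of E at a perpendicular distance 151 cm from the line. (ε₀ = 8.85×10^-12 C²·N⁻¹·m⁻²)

|E| = 102 N/C

Choose a coaxial cylinder of radius r = 151 cm (arbitrary length L) as the Gaussian surface.
Q_enc = λL, so λ_enc = -8.58×10^-9 C/m.
Gauss's law: E·2πrL = λ_enc L/ε₀.
E = |λ_enc|/(2πε₀r) = (8.58e-9)/(2π·8.85×10^-12·1.51) = 102 N/C.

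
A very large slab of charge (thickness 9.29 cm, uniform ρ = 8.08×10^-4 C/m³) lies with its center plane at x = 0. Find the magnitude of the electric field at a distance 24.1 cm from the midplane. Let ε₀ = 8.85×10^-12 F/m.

4.24e6 N/C

The point |x| = 24.1 cm lies outside the slab (half-thickness 0.04645 m). A symmetric pillbox spanning the full slab encloses Q_enc = ρ·d·A.
Flux = 2EA ⇒ E = |ρ|d/(2ε₀), independent of distance outside.
E = (8.08e-4)(0.0929)/(2·8.85×10^-12) = 4.24×10^6 N/C.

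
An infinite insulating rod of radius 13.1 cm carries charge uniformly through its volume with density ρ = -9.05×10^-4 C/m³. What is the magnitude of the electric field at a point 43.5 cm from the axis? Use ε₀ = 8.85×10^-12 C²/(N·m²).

E = 2.02×10^6 N/C

Choose a coaxial cylinder of radius r = 43.5 cm (arbitrary length L) as the Gaussian surface (r > 13.1 cm, full cross-section enclosed).
λ_enc = ρ·πR² = (-9.05×10^-4)π(0.131)² = -4.879×10^-5 C/m.
Gauss's law: E·2πrL = λ_enc L/ε₀.
E = |λ_enc|/(2πε₀r) = (4.879×10^-5)/(2π·8.85×10^-12·0.435) = 2.02e6 N/C.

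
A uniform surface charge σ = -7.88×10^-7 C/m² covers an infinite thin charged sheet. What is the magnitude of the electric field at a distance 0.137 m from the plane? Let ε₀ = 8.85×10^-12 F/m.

|E| ≈ 4.45×10^4 V/m

By planar symmetry E is perpendicular to the sheet and uniform; use a Gaussian pillbox with flat faces of area A on each side of the sheet.
Only the two end caps contribute flux: Φ = 2EA. With Q_enc = σA, Gauss's law gives E = |σ|/(2ε₀).
E = |σ|/(2ε₀) = (7.88×10^-7)/(2·8.85×10^-12) = 4.45e4 N/C.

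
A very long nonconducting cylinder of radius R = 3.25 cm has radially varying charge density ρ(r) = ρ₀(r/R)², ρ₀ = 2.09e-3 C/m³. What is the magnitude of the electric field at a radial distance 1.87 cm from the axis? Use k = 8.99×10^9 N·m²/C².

3.65×10^5 V/m

Coaxial Gaussian cylinder, radius r = 1.87 cm, length L (r < R).
Integrating ρ over the cross-section to radius r: λ_enc = (2πρ₀/R²) ∫₀^r r'^3 dr' = 2πρ₀ r^4/(4·R²) = 3.801×10^-7 C/m.
Gauss's law: E·2πrL = λ_enc L/ε₀.
E = 2k|λ_enc|/r = 2(8.99×10^9)(3.801×10^-7)/(0.0187) = 3.65×10^5 N/C.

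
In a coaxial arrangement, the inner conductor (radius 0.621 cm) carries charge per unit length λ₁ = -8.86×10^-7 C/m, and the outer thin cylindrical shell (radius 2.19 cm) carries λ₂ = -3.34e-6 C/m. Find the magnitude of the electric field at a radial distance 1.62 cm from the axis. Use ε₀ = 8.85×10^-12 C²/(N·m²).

Take a coaxial cylindrical Gaussian surface of radius r = 1.62 cm and length L (between the conductors, 0.621 cm < r < 2.19 cm).
The shell at 2.19 cm lies outside the Gaussian surface, so λ_enc = λ₁ = -8.86×10^-7 C/m.
By Gauss's law (flux through the curved wall only), E·2πrL = λ_enc L/ε₀.
E = |λ_enc|/(2πε₀r) = (8.86×10^-7)/(2π·8.85×10^-12·0.0162) = 9.84×10^5 N/C.

E ≈ 9.84×10^5 N/C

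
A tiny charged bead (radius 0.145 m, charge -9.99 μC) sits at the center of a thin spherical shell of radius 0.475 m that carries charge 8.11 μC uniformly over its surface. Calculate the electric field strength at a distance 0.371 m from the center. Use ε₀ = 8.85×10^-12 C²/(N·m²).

Take a concentric spherical Gaussian surface of radius r = 0.371 m (between the bodies, 0.145 m < r < 0.475 m).
The shell at 0.475 m lies outside the Gaussian surface, so Q_enc = -9.99 μC = -9.99e-6 C.
By Gauss's law, ∮E·dA = E·4πr² = Q_enc/ε₀.
E = |Q_enc|/(4πε₀r²) = (9.99×10^-6)/(4π·8.85×10^-12·(0.371)²) = 6.53e5 N/C.

E ≈ 6.53×10^5 V/m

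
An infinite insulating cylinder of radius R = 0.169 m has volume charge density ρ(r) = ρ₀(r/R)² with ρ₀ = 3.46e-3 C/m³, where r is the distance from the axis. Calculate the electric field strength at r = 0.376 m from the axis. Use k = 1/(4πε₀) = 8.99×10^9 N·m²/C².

Coaxial Gaussian cylinder, radius r = 0.376 m, length L (r > R, full charge per length enclosed).
λ_enc = 2π ∫₀^R ρ₀(r'/R)^2 r' dr' = 2πρ₀R²/4 = 1.552e-4 C/m.
Since E is radial and uniform over the curved surface, Φ = E·2πrL = Q_enc/ε₀ = λ_enc L/ε₀.
E = 2k|λ_enc|/r = 2(8.99×10^9)(1.552e-4)/(0.376) = 7.42e6 N/C.

|E| = 7.42e6 V/m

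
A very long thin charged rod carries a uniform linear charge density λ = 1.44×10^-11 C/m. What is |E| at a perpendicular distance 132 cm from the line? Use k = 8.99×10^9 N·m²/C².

Choose a coaxial cylinder of radius r = 132 cm (arbitrary length L) as the Gaussian surface.
Q_enc = λL, so λ_enc = 1.44×10^-11 C/m.
Since E is radial and uniform over the curved surface, Φ = E·2πrL = Q_enc/ε₀ = λ_enc L/ε₀.
E = 2k|λ_enc|/r = 2(8.99×10^9)(1.44e-11)/(1.32) = 0.196 N/C.

E ≈ 0.196 V/m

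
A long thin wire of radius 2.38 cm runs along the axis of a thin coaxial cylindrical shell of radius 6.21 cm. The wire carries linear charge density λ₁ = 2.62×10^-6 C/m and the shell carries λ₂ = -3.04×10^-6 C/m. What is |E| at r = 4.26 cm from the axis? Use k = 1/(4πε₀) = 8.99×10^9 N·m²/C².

E = 1.11e6 N/C

Take a coaxial cylindrical Gaussian surface of radius r = 4.26 cm and length L (between the conductors, 2.38 cm < r < 6.21 cm).
The shell at 6.21 cm lies outside the Gaussian surface, so λ_enc = λ₁ = 2.62×10^-6 C/m.
Since E is radial and uniform over the curved surface, Φ = E·2πrL = Q_enc/ε₀ = λ_enc L/ε₀.
E = 2k|λ_enc|/r = 2(8.99×10^9)(2.62e-6)/(0.0426) = 1.11×10^6 N/C.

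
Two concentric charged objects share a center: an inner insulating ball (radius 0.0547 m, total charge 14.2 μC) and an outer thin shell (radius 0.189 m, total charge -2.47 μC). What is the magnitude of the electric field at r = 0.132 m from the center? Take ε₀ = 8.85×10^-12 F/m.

7.33×10^6 N/C

Take a concentric spherical Gaussian surface of radius r = 0.132 m (between the bodies, 0.0547 m < r < 0.189 m).
Only the inner charge is enclosed; the outer shell contributes nothing inside itself. Q_enc = 14.2 μC = 1.42×10^-5 C.
Applying ∮E·dA = Q_enc/ε₀ with Φ = E(4πr²):
E = |Q_enc|/(4πε₀r²) = (1.42×10^-5)/(4π·8.85×10^-12·(0.132)²) = 7.33×10^6 N/C.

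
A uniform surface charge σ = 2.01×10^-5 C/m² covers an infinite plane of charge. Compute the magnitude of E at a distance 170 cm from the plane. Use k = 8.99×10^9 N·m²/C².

1.14×10^6 N/C

The symmetry is planar: E is normal to the sheet and the same magnitude on both sides. Take a pillbox straddling the sheet with end-cap area A.
Flux Φ = 2EA and Q_enc = σA, so 2EA = σA/ε₀ ⇒ E = |σ|/(2ε₀), independent of distance.
E = 2πk|σ| = 2π(8.99×10^9)(2.01×10^-5) = 1.14e6 N/C.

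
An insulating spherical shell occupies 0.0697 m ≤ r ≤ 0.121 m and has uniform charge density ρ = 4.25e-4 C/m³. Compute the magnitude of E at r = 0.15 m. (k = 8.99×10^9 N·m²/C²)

Use a concentric Gaussian sphere at r = 0.15 m (r > 0.121 m, enclosing the whole shell).
Q_enc = ρ·(4π/3)(b³ − a³) = (4.25×10^-4)·(4π/3)·((0.121)³ − (0.0697)³) = 2.551×10^-6 C.
Since E is radial and uniform over the Gaussian sphere, Φ = E·4πr² = Q_enc/ε₀.
E = k|Q_enc|/r² = (8.99×10^9)(2.551×10^-6)/(0.15)² = 1.02×10^6 N/C.

|E| ≈ 1.02e6 N/C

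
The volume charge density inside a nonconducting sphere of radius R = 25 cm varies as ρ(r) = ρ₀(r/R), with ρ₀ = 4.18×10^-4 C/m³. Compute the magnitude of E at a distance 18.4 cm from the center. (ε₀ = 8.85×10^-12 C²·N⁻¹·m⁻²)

|E| = 1.60×10^6 N/C

Symmetry ⇒ E = E(r) r̂. Gaussian sphere of radius r = 18.4 cm (r < R).
Q_enc = ∫₀^r ρ(r')·4πr'² dr' = (4πρ₀/R) ∫₀^r r'^3 dr' = 4πρ₀ r^4/(4·R) = 6.021×10^-6 C.
Since E is radial and uniform over the Gaussian sphere, Φ = E·4πr² = Q_enc/ε₀.
E = |Q_enc|/(4πε₀r²) = (6.021×10^-6)/(4π·8.85×10^-12·(0.184)²) = 1.60×10^6 N/C.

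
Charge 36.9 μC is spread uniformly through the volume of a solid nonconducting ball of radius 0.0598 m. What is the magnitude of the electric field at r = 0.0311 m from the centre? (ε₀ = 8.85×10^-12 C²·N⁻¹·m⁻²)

Symmetry ⇒ E = E(r) r̂. Gaussian sphere of radius r = 0.0311 m (r < R).
For a uniform sphere the enclosed fraction is (r/R)³, so Q_enc = (36.9 μC)(0.0311/0.0598)³ = 5.19e-6 C.
By Gauss's law, ∮E·dA = E·4πr² = Q_enc/ε₀.
E = |Q_enc|/(4πε₀r²) = (5.19×10^-6)/(4π·8.85×10^-12·(0.0311)²) = 4.83×10^7 N/C.

E ≈ 4.83e7 N/C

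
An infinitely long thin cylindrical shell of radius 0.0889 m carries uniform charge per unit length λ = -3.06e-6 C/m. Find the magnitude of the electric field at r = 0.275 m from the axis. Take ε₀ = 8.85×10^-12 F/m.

E = 2.00e5 N/C

Choose a coaxial cylinder of radius r = 0.275 m (arbitrary length L) as the Gaussian surface (r > 0.0889 m).
The full line charge is enclosed: λ_enc = -3.06e-6 C/m.
Applying ∮E·dA = Q_enc/ε₀ with the end caps contributing no flux:
E = |λ_enc|/(2πε₀r) = (3.06×10^-6)/(2π·8.85×10^-12·0.275) = 2.00e5 N/C.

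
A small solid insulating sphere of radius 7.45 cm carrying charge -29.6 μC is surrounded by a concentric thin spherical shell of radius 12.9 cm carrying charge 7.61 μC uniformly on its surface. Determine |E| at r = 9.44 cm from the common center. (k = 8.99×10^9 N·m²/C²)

E ≈ 2.99e7 V/m

Take a concentric spherical Gaussian surface of radius r = 9.44 cm (between the bodies, 7.45 cm < r < 12.9 cm).
Only the inner charge is enclosed; the outer shell contributes nothing inside itself. Q_enc = -29.6 μC = -2.96e-5 C.
Applying ∮E·dA = Q_enc/ε₀ with Φ = E(4πr²):
E = k|Q_enc|/r² = (8.99×10^9)(2.96×10^-5)/(0.0944)² = 2.99e7 N/C.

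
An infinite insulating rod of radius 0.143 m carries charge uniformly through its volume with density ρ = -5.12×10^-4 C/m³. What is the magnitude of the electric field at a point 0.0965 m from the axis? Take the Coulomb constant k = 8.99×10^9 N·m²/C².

E ≈ 2.79×10^6 N/C

Coaxial Gaussian cylinder, radius r = 0.0965 m, length L (r < R).
Charge inside radius r per length L is ρ·πr²·L, so λ_enc = ρπr² = -1.498×10^-5 C/m.
Applying ∮E·dA = Q_enc/ε₀ with the end caps contributing no flux:
E = 2k|λ_enc|/r = 2(8.99×10^9)(1.498×10^-5)/(0.0965) = 2.79×10^6 N/C.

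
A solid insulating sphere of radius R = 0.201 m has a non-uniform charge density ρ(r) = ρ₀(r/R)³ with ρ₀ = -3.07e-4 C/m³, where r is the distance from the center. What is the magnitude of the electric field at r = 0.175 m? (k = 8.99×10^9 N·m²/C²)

Use a concentric Gaussian sphere at r = 0.175 m (r < R).
Q_enc = ∫₀^r ρ(r')·4πr'² dr' = (4πρ₀/R³) ∫₀^r r'^5 dr' = 4πρ₀ r^6/(6·R³) = -2.274e-6 C.
Gauss's law: E·4πr² = Q_enc/ε₀.
E = k|Q_enc|/r² = (8.99×10^9)(2.274×10^-6)/(0.175)² = 6.68×10^5 N/C.

|E| ≈ 6.68×10^5 N/C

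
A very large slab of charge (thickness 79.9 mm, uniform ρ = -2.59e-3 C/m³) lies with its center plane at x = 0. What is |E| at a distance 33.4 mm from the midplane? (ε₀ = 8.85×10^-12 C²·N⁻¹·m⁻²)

|E| ≈ 9.77×10^6 V/m

By symmetry E is perpendicular to the slab. A Gaussian pillbox from −33.4 mm to +33.4 mm (face area A) lies entirely within the slab.
Q_enc = ρ·(2x)·A and flux = 2EA, so 2EA = 2ρxA/ε₀ ⇒ E = |ρ|x/ε₀.
E = (2.59×10^-3)(0.0334)/(8.85×10^-12) = 9.77×10^6 N/C.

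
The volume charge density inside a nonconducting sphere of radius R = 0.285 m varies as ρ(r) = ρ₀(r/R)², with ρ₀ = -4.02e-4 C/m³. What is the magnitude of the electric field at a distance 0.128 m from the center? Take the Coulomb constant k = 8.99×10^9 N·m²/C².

Symmetry ⇒ E = E(r) r̂. Gaussian sphere of radius r = 0.128 m (r < R).
Q_enc = ∫₀^r ρ(r')·4πr'² dr' = (4πρ₀/R²) ∫₀^r r'^4 dr' = 4πρ₀ r^5/(5·R²) = -4.274×10^-7 C.
By Gauss's law, ∮E·dA = E·4πr² = Q_enc/ε₀.
E = k|Q_enc|/r² = (8.99×10^9)(4.274e-7)/(0.128)² = 2.35e5 N/C.

|E| ≈ 2.35e5 V/m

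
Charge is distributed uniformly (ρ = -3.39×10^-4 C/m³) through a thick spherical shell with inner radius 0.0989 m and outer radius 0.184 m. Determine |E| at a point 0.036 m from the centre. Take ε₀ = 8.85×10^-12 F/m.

Use a concentric Gaussian sphere at r = 0.036 m (r < 0.0989 m, inside the empty cavity).
Q_enc = 0 (all charge lies at larger r); Gauss's law gives E = 0.

E = 0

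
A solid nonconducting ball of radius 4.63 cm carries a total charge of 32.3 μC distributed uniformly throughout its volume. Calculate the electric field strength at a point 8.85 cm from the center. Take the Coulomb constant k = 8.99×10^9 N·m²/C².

By spherical symmetry E is radial; choose a Gaussian sphere of radius r = 8.85 cm (r > R, so the entire charge is enclosed).
Q_enc = 32.3 μC = 3.23×10^-5 C.
Gauss's law: E·4πr² = Q_enc/ε₀.
E = k|Q_enc|/r² = (8.99×10^9)(3.23e-5)/(0.0885)² = 3.71×10^7 N/C.

E = 3.71×10^7 V/m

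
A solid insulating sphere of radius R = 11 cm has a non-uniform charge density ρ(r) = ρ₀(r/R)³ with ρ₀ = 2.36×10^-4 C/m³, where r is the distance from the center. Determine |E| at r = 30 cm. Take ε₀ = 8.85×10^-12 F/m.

|E| ≈ 6.57×10^4 N/C

By spherical symmetry E is radial; choose a Gaussian sphere of radius r = 30 cm (r > R, all charge enclosed).
Q_enc = 4π ∫₀^R ρ₀(r'/R)^3 r'² dr' = 4πρ₀R³/6 = 6.579e-7 C.
Applying ∮E·dA = Q_enc/ε₀ with Φ = E(4πr²):
E = |Q_enc|/(4πε₀r²) = (6.579e-7)/(4π·8.85×10^-12·(0.3)²) = 6.57×10^4 N/C.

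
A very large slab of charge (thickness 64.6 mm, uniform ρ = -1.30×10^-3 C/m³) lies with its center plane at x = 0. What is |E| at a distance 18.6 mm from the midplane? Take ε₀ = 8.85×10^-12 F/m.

E = 2.73×10^6 N/C

By symmetry E is perpendicular to the slab. A Gaussian pillbox from −18.6 mm to +18.6 mm (face area A) lies entirely within the slab.
Q_enc = ρ·(2x)·A and flux = 2EA, so 2EA = 2ρxA/ε₀ ⇒ E = |ρ|x/ε₀.
E = (1.30×10^-3)(0.0186)/(8.85×10^-12) = 2.73×10^6 N/C.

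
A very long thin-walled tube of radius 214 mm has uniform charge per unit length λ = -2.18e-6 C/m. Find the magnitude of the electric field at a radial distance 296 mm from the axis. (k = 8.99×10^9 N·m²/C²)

Choose a coaxial cylinder of radius r = 296 mm (arbitrary length L) as the Gaussian surface (r > 214 mm).
The full line charge is enclosed: λ_enc = -2.18×10^-6 C/m.
By Gauss's law (flux through the curved wall only), E·2πrL = λ_enc L/ε₀.
E = 2k|λ_enc|/r = 2(8.99×10^9)(2.18e-6)/(0.296) = 1.32×10^5 N/C.

E = 1.32×10^5 N/C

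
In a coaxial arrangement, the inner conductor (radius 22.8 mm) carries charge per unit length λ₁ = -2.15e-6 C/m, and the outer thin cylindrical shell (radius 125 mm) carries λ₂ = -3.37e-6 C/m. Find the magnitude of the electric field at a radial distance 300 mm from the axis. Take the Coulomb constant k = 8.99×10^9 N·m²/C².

|E| ≈ 3.31×10^5 V/m

Take a coaxial cylindrical Gaussian surface of radius r = 300 mm and length L (r > 125 mm, enclosing both).
λ_enc = λ₁ + λ₂ = (-2.15×10^-6) + (-3.37×10^-6) = -5.52×10^-6 C/m.
By Gauss's law (flux through the curved wall only), E·2πrL = λ_enc L/ε₀.
E = 2k|λ_enc|/r = 2(8.99×10^9)(5.52×10^-6)/(0.3) = 3.31×10^5 N/C.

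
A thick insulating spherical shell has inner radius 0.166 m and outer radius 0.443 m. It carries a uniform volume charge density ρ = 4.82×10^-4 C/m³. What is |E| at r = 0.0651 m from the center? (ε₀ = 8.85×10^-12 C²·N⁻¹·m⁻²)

Take a concentric spherical Gaussian surface of radius r = 0.0651 m (r < 0.166 m, inside the empty cavity).
Q_enc = 0 (all charge lies at larger r); Gauss's law gives E = 0.

|E| = 0 N/C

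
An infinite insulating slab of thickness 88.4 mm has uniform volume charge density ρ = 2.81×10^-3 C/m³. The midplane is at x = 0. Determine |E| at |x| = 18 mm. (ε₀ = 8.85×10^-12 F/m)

By symmetry E is perpendicular to the slab. A Gaussian pillbox from −18 mm to +18 mm (face area A) lies entirely within the slab.
Q_enc = ρ·(2x)·A and flux = 2EA, so 2EA = 2ρxA/ε₀ ⇒ E = |ρ|x/ε₀.
E = (2.81×10^-3)(0.018)/(8.85×10^-12) = 5.72e6 N/C.

5.72e6 N/C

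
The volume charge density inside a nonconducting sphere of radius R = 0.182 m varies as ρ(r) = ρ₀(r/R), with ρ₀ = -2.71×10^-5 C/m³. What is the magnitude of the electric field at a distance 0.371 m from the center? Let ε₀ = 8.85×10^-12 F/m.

E ≈ 3.35×10^4 V/m

By spherical symmetry E is radial; choose a Gaussian sphere of radius r = 0.371 m (r > R, all charge enclosed).
Q_enc = 4π ∫₀^R ρ₀(r'/R)^1 r'² dr' = 4πρ₀R³/4 = -5.133×10^-7 C.
Applying ∮E·dA = Q_enc/ε₀ with Φ = E(4πr²):
E = |Q_enc|/(4πε₀r²) = (5.133×10^-7)/(4π·8.85×10^-12·(0.371)²) = 3.35e4 N/C.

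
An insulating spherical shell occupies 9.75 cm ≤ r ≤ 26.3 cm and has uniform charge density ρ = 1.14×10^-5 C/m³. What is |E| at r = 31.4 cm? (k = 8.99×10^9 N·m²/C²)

|E| ≈ 7.52e4 N/C

By spherical symmetry E is radial; choose a Gaussian sphere of radius r = 31.4 cm (r > 26.3 cm, enclosing the whole shell).
Q_enc = ρ·(4π/3)(b³ − a³) = (1.14×10^-5)·(4π/3)·((0.263)³ − (0.0975)³) = 8.244×10^-7 C.
Applying ∮E·dA = Q_enc/ε₀ with Φ = E(4πr²):
E = k|Q_enc|/r² = (8.99×10^9)(8.244×10^-7)/(0.314)² = 7.52×10^4 N/C.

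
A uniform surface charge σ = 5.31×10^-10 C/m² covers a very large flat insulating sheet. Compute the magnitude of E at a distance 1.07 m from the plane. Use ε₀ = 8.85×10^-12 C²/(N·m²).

E = 30 N/C

By planar symmetry E is perpendicular to the sheet and uniform; use a Gaussian pillbox with flat faces of area A on each side of the sheet.
Only the two end caps contribute flux: Φ = 2EA. With Q_enc = σA, Gauss's law gives E = |σ|/(2ε₀).
E = |σ|/(2ε₀) = (5.31×10^-10)/(2·8.85×10^-12) = 30 N/C.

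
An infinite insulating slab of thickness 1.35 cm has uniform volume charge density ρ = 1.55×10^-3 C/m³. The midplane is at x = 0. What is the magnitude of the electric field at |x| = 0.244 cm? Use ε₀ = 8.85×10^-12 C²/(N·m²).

|E| ≈ 4.27×10^5 N/C

By symmetry E is perpendicular to the slab. A Gaussian pillbox from −0.244 cm to +0.244 cm (face area A) lies entirely within the slab.
Q_enc = ρ·(2x)·A and flux = 2EA, so 2EA = 2ρxA/ε₀ ⇒ E = |ρ|x/ε₀.
E = (1.55×10^-3)(0.00244)/(8.85×10^-12) = 4.27×10^5 N/C.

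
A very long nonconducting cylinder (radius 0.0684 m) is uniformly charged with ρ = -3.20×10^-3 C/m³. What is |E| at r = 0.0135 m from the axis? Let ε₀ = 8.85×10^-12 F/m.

Coaxial Gaussian cylinder, radius r = 0.0135 m, length L (r < R).
Enclosed charge per unit length: λ_enc = ρ·πr² = (-3.20×10^-3)π(0.0135)² = -1.832e-6 C/m.
Since E is radial and uniform over the curved surface, Φ = E·2πrL = Q_enc/ε₀ = λ_enc L/ε₀.
E = |λ_enc|/(2πε₀r) = (1.832e-6)/(2π·8.85×10^-12·0.0135) = 2.44×10^6 N/C.

E ≈ 2.44×10^6 V/m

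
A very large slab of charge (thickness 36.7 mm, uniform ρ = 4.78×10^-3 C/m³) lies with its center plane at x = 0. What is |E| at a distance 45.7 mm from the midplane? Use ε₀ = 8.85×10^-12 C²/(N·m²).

The point |x| = 45.7 mm lies outside the slab (half-thickness 0.01835 m). A symmetric pillbox spanning the full slab encloses Q_enc = ρ·d·A.
Flux = 2EA ⇒ E = |ρ|d/(2ε₀), independent of distance outside.
E = (4.78×10^-3)(0.0367)/(2·8.85×10^-12) = 9.91×10^6 N/C.

E ≈ 9.91×10^6 N/C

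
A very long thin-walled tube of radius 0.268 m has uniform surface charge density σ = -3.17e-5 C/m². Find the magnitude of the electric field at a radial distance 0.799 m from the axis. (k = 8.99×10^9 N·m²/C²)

Coaxial Gaussian cylinder, radius r = 0.799 m, length L (r > 0.268 m).
The whole shell is enclosed: λ_enc = σ·2πR = (-3.17×10^-5)·2π·(0.268) = -5.338×10^-5 C/m.
Since E is radial and uniform over the curved surface, Φ = E·2πrL = Q_enc/ε₀ = λ_enc L/ε₀.
E = 2k|λ_enc|/r = 2(8.99×10^9)(5.338×10^-5)/(0.799) = 1.20×10^6 N/C.

|E| ≈ 1.20×10^6 N/C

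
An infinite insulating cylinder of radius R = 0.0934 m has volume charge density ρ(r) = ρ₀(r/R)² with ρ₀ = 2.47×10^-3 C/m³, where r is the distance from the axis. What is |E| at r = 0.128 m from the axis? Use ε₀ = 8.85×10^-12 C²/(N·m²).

Coaxial Gaussian cylinder, radius r = 0.128 m, length L (r > R, full charge per length enclosed).
λ_enc = 2π ∫₀^R ρ₀(r'/R)^2 r' dr' = 2πρ₀R²/4 = 3.385e-5 C/m.
Applying ∮E·dA = Q_enc/ε₀ with the end caps contributing no flux:
E = |λ_enc|/(2πε₀r) = (3.385×10^-5)/(2π·8.85×10^-12·0.128) = 4.76×10^6 N/C.

E = 4.76×10^6 V/m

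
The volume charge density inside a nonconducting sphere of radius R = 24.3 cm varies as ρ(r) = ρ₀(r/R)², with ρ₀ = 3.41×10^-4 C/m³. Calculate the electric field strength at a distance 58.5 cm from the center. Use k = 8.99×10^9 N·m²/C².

Symmetry ⇒ E = E(r) r̂. Gaussian sphere of radius r = 58.5 cm (r > R, all charge enclosed).
Q_enc = 4π ∫₀^R ρ₀(r'/R)^2 r'² dr' = 4πρ₀R³/5 = 1.23e-5 C.
Gauss's law: E·4πr² = Q_enc/ε₀.
E = k|Q_enc|/r² = (8.99×10^9)(1.23×10^-5)/(0.585)² = 3.23×10^5 N/C.

E ≈ 3.23×10^5 N/C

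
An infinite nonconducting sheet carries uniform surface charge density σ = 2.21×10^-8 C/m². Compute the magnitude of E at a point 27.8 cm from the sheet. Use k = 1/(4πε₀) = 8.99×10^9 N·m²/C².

By planar symmetry E is perpendicular to the sheet and uniform; use a Gaussian pillbox with flat faces of area A on each side of the sheet.
Only the two end caps contribute flux: Φ = 2EA. With Q_enc = σA, Gauss's law gives E = |σ|/(2ε₀).
E = 2πk|σ| = 2π(8.99×10^9)(2.21e-8) = 1.25×10^3 N/C.

E = 1.25×10^3 V/m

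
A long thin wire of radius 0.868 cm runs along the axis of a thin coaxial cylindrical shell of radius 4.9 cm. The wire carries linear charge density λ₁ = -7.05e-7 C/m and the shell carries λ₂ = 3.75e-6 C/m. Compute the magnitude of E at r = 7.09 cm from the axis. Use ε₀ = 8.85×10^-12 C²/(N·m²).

|E| = 7.72e5 N/C

Choose a coaxial cylinder of radius r = 7.09 cm (arbitrary length L) as the Gaussian surface (r > 4.9 cm, enclosing both).
λ_enc = λ₁ + λ₂ = (-7.05×10^-7) + (3.75×10^-6) = 3.045e-6 C/m.
Gauss's law: E·2πrL = λ_enc L/ε₀.
E = |λ_enc|/(2πε₀r) = (3.045×10^-6)/(2π·8.85×10^-12·0.0709) = 7.72e5 N/C.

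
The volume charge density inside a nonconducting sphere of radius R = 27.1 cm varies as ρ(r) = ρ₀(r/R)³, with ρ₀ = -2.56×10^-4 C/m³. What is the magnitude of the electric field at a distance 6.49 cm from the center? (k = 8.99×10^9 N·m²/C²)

E ≈ 4.30×10^3 N/C

Use a concentric Gaussian sphere at r = 6.49 cm (r < R).
Integrate the density: Q_enc = 4π ∫₀^r ρ₀(r'/R)^3 r'² dr' = 4πρ₀ r^6/(6·R³) = -2.013×10^-9 C.
By Gauss's law, ∮E·dA = E·4πr² = Q_enc/ε₀.
E = k|Q_enc|/r² = (8.99×10^9)(2.013×10^-9)/(0.0649)² = 4.30e3 N/C.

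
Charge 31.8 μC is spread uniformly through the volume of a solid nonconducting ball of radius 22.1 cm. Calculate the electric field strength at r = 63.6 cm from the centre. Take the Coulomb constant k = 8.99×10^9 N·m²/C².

Take a concentric spherical Gaussian surface of radius r = 63.6 cm (r > R, so the entire charge is enclosed).
Q_enc = 31.8 μC = 3.18e-5 C.
Since E is radial and uniform over the Gaussian sphere, Φ = E·4πr² = Q_enc/ε₀.
E = k|Q_enc|/r² = (8.99×10^9)(3.18×10^-5)/(0.636)² = 7.07e5 N/C.

E ≈ 7.07×10^5 N/C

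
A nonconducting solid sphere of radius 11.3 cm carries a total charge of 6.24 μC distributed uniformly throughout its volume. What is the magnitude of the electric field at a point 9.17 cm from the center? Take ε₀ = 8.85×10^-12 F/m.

Use a concentric Gaussian sphere at r = 9.17 cm (r < R).
Only the charge within r is enclosed: Q_enc = Q·(r/R)³ = (6.24 μC)·(9.17 cm/11.3 cm)³ = 3.335e-6 C.
Since E is radial and uniform over the Gaussian sphere, Φ = E·4πr² = Q_enc/ε₀.
E = |Q_enc|/(4πε₀r²) = (3.335×10^-6)/(4π·8.85×10^-12·(0.0917)²) = 3.57e6 N/C.

|E| ≈ 3.57e6 V/m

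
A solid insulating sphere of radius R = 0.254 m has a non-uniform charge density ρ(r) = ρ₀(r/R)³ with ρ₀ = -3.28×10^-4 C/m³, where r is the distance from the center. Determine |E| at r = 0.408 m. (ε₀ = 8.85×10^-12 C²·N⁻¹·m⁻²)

Symmetry ⇒ E = E(r) r̂. Gaussian sphere of radius r = 0.408 m (r > R, all charge enclosed).
Q_enc = 4π ∫₀^R ρ₀(r'/R)^3 r'² dr' = 4πρ₀R³/6 = -1.126e-5 C.
By Gauss's law, ∮E·dA = E·4πr² = Q_enc/ε₀.
E = |Q_enc|/(4πε₀r²) = (1.126×10^-5)/(4π·8.85×10^-12·(0.408)²) = 6.08e5 N/C.

|E| ≈ 6.08×10^5 N/C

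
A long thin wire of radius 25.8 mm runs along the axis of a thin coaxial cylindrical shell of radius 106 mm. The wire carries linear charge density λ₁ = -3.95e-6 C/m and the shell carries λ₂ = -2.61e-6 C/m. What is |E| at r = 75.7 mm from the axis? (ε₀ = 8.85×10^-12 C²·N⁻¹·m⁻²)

E ≈ 9.38e5 V/m

Coaxial Gaussian cylinder, radius r = 75.7 mm, length L (between the conductors, 25.8 mm < r < 106 mm).
Only the inner wire is enclosed; the outer shell contributes nothing inside itself. λ_enc = λ₁ = -3.95e-6 C/m.
Since E is radial and uniform over the curved surface, Φ = E·2πrL = Q_enc/ε₀ = λ_enc L/ε₀.
E = |λ_enc|/(2πε₀r) = (3.95×10^-6)/(2π·8.85×10^-12·0.0757) = 9.38×10^5 N/C.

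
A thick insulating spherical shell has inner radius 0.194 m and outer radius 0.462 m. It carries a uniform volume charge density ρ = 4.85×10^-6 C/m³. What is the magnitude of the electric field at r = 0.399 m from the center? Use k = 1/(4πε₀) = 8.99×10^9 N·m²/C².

|E| ≈ 6.45×10^4 N/C

Use a concentric Gaussian sphere at r = 0.399 m (within the shell material, 0.194 m < r < 0.462 m).
Enclosed charge is the volume from a to r: Q_enc = (4π/3)ρ(r³ − a³) = 1.142e-6 C.
Applying ∮E·dA = Q_enc/ε₀ with Φ = E(4πr²):
E = k|Q_enc|/r² = (8.99×10^9)(1.142×10^-6)/(0.399)² = 6.45e4 N/C.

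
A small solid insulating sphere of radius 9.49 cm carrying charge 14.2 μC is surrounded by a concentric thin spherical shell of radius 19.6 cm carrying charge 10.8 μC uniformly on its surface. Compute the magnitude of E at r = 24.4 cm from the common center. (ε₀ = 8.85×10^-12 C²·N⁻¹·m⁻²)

|E| = 3.78e6 N/C

Symmetry ⇒ E = E(r) r̂. Gaussian sphere of radius r = 24.4 cm (r > 19.6 cm, enclosing both).
Q_enc = (14.2 μC) + (10.8 μC) = 2.50×10^-5 C.
Gauss's law: E·4πr² = Q_enc/ε₀.
E = |Q_enc|/(4πε₀r²) = (2.50×10^-5)/(4π·8.85×10^-12·(0.244)²) = 3.78×10^6 N/C.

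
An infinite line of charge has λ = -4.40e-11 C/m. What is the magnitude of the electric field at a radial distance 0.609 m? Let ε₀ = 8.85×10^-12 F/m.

Choose a coaxial cylinder of radius r = 0.609 m (arbitrary length L) as the Gaussian surface.
Q_enc = λL, so λ_enc = -4.40×10^-11 C/m.
Gauss's law: E·2πrL = λ_enc L/ε₀.
E = |λ_enc|/(2πε₀r) = (4.40e-11)/(2π·8.85×10^-12·0.609) = 1.3 N/C.

1.3 N/C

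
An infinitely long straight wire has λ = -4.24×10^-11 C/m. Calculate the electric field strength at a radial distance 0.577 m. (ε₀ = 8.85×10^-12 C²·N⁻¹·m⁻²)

By cylindrical symmetry E is radial; use a coaxial Gaussian cylinder of radius 0.577 m and length L.
Q_enc = λL, so λ_enc = -4.24×10^-11 C/m.
Gauss's law: E·2πrL = λ_enc L/ε₀.
E = |λ_enc|/(2πε₀r) = (4.24e-11)/(2π·8.85×10^-12·0.577) = 1.32 N/C.

|E| ≈ 1.32 N/C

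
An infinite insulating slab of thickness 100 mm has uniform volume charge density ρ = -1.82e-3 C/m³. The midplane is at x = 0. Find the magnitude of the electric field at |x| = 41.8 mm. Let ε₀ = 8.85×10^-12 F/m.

8.60×10^6 V/m

By symmetry E is perpendicular to the slab. A Gaussian pillbox from −41.8 mm to +41.8 mm (face area A) lies entirely within the slab.
Q_enc = ρ·(2x)·A and flux = 2EA, so 2EA = 2ρxA/ε₀ ⇒ E = |ρ|x/ε₀.
E = (1.82e-3)(0.0418)/(8.85×10^-12) = 8.60×10^6 N/C.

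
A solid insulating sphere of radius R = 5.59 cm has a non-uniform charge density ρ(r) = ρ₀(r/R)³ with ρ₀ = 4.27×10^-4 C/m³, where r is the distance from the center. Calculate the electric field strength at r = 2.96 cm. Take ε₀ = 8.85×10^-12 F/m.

Use a concentric Gaussian sphere at r = 2.96 cm (r < R).
Q_enc = ∫₀^r ρ(r')·4πr'² dr' = (4πρ₀/R³) ∫₀^r r'^5 dr' = 4πρ₀ r^6/(6·R³) = 3.444×10^-9 C.
By Gauss's law, ∮E·dA = E·4πr² = Q_enc/ε₀.
E = |Q_enc|/(4πε₀r²) = (3.444×10^-9)/(4π·8.85×10^-12·(0.0296)²) = 3.53×10^4 N/C.

|E| ≈ 3.53e4 N/C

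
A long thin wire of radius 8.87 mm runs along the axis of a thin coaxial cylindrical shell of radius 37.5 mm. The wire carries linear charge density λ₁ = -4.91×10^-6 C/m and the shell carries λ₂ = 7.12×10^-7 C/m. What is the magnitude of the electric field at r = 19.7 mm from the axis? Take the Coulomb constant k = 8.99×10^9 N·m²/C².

Choose a coaxial cylinder of radius r = 19.7 mm (arbitrary length L) as the Gaussian surface (between the conductors, 8.87 mm < r < 37.5 mm).
Only the inner wire is enclosed; the outer shell contributes nothing inside itself. λ_enc = λ₁ = -4.91e-6 C/m.
Gauss's law: E·2πrL = λ_enc L/ε₀.
E = 2k|λ_enc|/r = 2(8.99×10^9)(4.91×10^-6)/(0.0197) = 4.48×10^6 N/C.

E ≈ 4.48×10^6 V/m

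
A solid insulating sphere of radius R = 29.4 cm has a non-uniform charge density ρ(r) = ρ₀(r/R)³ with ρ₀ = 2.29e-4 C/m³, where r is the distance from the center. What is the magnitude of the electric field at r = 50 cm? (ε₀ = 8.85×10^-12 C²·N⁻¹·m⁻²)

By spherical symmetry E is radial; choose a Gaussian sphere of radius r = 50 cm (r > R, all charge enclosed).
Q_enc = 4π ∫₀^R ρ₀(r'/R)^3 r'² dr' = 4πρ₀R³/6 = 1.219×10^-5 C.
By Gauss's law, ∮E·dA = E·4πr² = Q_enc/ε₀.
E = |Q_enc|/(4πε₀r²) = (1.219×10^-5)/(4π·8.85×10^-12·(0.5)²) = 4.38×10^5 N/C.

4.38×10^5 N/C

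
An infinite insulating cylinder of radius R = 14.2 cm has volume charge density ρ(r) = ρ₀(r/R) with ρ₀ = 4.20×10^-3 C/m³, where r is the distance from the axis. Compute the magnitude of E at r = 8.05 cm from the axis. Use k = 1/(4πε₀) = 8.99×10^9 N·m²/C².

By cylindrical symmetry E is radial; use a coaxial Gaussian cylinder of radius 8.05 cm and length L (r < R).
Integrating ρ over the cross-section to radius r: λ_enc = (2πρ₀/R) ∫₀^r r'^2 dr' = 2πρ₀ r^3/(3·R) = 3.232e-5 C/m.
Gauss's law: E·2πrL = λ_enc L/ε₀.
E = 2k|λ_enc|/r = 2(8.99×10^9)(3.232×10^-5)/(0.0805) = 7.22×10^6 N/C.

|E| = 7.22×10^6 N/C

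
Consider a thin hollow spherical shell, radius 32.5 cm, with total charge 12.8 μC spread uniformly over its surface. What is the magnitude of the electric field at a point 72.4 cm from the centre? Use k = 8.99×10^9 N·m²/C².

E ≈ 2.20×10^5 V/m

Use a concentric Gaussian sphere at r = 72.4 cm (r > 32.5 cm).
The entire shell is enclosed: Q_enc = 1.28e-5 C.
Since E is radial and uniform over the Gaussian sphere, Φ = E·4πr² = Q_enc/ε₀.
E = k|Q_enc|/r² = (8.99×10^9)(1.28×10^-5)/(0.724)² = 2.20×10^5 N/C.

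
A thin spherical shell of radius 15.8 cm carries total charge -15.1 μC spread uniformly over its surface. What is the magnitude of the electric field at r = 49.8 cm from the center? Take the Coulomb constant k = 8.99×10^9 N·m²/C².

|E| ≈ 5.47×10^5 V/m

Use a concentric Gaussian sphere at r = 49.8 cm (r > 15.8 cm).
The entire shell is enclosed: Q_enc = -1.51e-5 C.
Since E is radial and uniform over the Gaussian sphere, Φ = E·4πr² = Q_enc/ε₀.
E = k|Q_enc|/r² = (8.99×10^9)(1.51×10^-5)/(0.498)² = 5.47e5 N/C.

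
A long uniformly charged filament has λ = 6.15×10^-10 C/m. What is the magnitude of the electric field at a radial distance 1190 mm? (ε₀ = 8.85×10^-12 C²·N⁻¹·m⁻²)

|E| = 9.29 N/C

Choose a coaxial cylinder of radius r = 1190 mm (arbitrary length L) as the Gaussian surface.
Q_enc = λL, so λ_enc = 6.15×10^-10 C/m.
Gauss's law: E·2πrL = λ_enc L/ε₀.
E = |λ_enc|/(2πε₀r) = (6.15×10^-10)/(2π·8.85×10^-12·1.19) = 9.29 N/C.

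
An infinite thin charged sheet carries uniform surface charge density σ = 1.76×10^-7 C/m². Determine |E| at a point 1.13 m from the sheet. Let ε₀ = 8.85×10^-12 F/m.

Choose a cylindrical pillbox piercing the sheet, end faces (area A) parallel to it.
Only the two end caps contribute flux: Φ = 2EA. With Q_enc = σA, Gauss's law gives E = |σ|/(2ε₀).
E = |σ|/(2ε₀) = (1.76×10^-7)/(2·8.85×10^-12) = 9.94e3 N/C.

E = 9.94×10^3 N/C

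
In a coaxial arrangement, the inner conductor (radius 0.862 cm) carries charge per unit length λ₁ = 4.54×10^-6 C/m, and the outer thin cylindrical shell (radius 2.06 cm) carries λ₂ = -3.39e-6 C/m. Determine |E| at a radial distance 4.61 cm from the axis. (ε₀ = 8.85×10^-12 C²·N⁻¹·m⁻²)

E = 4.49×10^5 V/m

By cylindrical symmetry E is radial; use a coaxial Gaussian cylinder of radius 4.61 cm and length L (r > 2.06 cm, enclosing both).
λ_enc = λ₁ + λ₂ = (4.54×10^-6) + (-3.39e-6) = 1.15×10^-6 C/m.
By Gauss's law (flux through the curved wall only), E·2πrL = λ_enc L/ε₀.
E = |λ_enc|/(2πε₀r) = (1.15×10^-6)/(2π·8.85×10^-12·0.0461) = 4.49e5 N/C.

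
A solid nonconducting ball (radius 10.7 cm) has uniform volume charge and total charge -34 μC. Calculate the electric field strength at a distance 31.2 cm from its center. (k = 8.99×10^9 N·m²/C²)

Symmetry ⇒ E = E(r) r̂. Gaussian sphere of radius r = 31.2 cm (r > R, so the entire charge is enclosed).
Q_enc = -34 μC = -3.40×10^-5 C.
Applying ∮E·dA = Q_enc/ε₀ with Φ = E(4πr²):
E = k|Q_enc|/r² = (8.99×10^9)(3.40×10^-5)/(0.312)² = 3.14×10^6 N/C.

3.14e6 N/C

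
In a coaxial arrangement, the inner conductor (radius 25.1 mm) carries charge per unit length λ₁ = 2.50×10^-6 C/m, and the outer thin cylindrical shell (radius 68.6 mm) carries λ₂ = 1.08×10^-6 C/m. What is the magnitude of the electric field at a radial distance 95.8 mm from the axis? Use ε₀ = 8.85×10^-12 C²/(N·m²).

E = 6.72×10^5 V/m

Take a coaxial cylindrical Gaussian surface of radius r = 95.8 mm and length L (r > 68.6 mm, enclosing both).
λ_enc = λ₁ + λ₂ = (2.50×10^-6) + (1.08×10^-6) = 3.58×10^-6 C/m.
Applying ∮E·dA = Q_enc/ε₀ with the end caps contributing no flux:
E = |λ_enc|/(2πε₀r) = (3.58×10^-6)/(2π·8.85×10^-12·0.0958) = 6.72×10^5 N/C.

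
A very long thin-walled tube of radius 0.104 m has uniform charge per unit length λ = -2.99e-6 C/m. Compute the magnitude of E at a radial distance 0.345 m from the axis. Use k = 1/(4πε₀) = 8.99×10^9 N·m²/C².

|E| ≈ 1.56×10^5 N/C

By cylindrical symmetry E is radial; use a coaxial Gaussian cylinder of radius 0.345 m and length L (r > 0.104 m).
The full line charge is enclosed: λ_enc = -2.99×10^-6 C/m.
Since E is radial and uniform over the curved surface, Φ = E·2πrL = Q_enc/ε₀ = λ_enc L/ε₀.
E = 2k|λ_enc|/r = 2(8.99×10^9)(2.99e-6)/(0.345) = 1.56e5 N/C.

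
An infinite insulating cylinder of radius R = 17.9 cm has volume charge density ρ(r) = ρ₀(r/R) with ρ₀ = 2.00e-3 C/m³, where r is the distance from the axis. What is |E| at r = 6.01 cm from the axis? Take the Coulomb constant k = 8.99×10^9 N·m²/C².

1.52e6 N/C

Choose a coaxial cylinder of radius r = 6.01 cm (arbitrary length L) as the Gaussian surface (r < R).
λ_enc = ∫₀^r ρ(r')·2πr' dr' = (2πρ₀/R)·r^3/3 = 5.08×10^-6 C/m.
Gauss's law: E·2πrL = λ_enc L/ε₀.
E = 2k|λ_enc|/r = 2(8.99×10^9)(5.08e-6)/(0.0601) = 1.52×10^6 N/C.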